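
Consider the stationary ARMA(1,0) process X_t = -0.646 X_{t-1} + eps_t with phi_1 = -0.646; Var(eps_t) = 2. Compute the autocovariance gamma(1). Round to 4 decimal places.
\gamma(1) = -2.2173

Multiply the model equation by X_{t-k} and take expectations. With theta_0 = psi_0 = 1 and psi_j the MA(infinity) weights, this gives
  gamma(k) - sum_i phi_i gamma(k-i) = c_k,
  c_k = sigma^2 * sum_{j=k..q} theta_j psi_{j-k}   (c_k = 0 for k > q),
using gamma(-m) = gamma(m).
Pure AR (q = 0): c_0 = sigma^2 = 2, c_k = 0 for k >= 1.
Equations for k = 0 and k = 1 (AR order 1):
  gamma(0) = phi_1 gamma(1) + c_0
  gamma(1) = phi_1 gamma(0) + c_1
Substituting the second into the first: gamma(0) (1 - phi_1^2) = c_0 + phi_1 c_1, so
  gamma(0) = c_0 / (1 - phi_1^2) = 2 / (1 - (-0.646)^2) = 2 / 0.582684 = 3.432392.
  gamma(1) = phi_1 gamma(0) = (-0.646)(3.432392) = -2.217325.
Therefore gamma(1) = -2.2173 (to 4 decimal places).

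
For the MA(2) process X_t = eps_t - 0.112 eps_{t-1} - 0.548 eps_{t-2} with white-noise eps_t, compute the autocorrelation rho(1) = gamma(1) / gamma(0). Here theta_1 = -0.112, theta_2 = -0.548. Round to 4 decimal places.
\rho(1) = -0.0386

For an MA(q) process with theta_0 = 1, the autocovariance is
  gamma(k) = sigma^2 * sum_{i=0..q-k} theta_i * theta_{i+k},
and rho(k) = gamma(k) / gamma(0). Sigma^2 cancels.
  numerator   = (1)*(-0.112) + (-0.112)*(-0.548) = -0.050624.
  denominator = (1)^2 + (-0.112)^2 + (-0.548)^2 = 1.312848.
  rho(1) = -0.050624 / 1.312848 = -0.0386.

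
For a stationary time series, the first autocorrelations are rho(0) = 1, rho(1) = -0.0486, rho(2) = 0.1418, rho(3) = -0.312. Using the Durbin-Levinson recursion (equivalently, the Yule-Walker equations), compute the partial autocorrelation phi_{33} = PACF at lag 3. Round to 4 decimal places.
\phi_{33} = -0.3060

The PACF at lag k is phi_{kk}, the last component of the solution
to the Yule-Walker system G_k phi = r_k where
  (G_k)_{ij} = rho(|i - j|), (r_k)_i = rho(i), i,j = 1..k.
Equivalently, Durbin-Levinson gives phi_{kk} iteratively:
  phi_{11} = rho(1)
  phi_{kk} = [rho(k) - sum_{j=1..k-1} phi_{k-1,j} rho(k-j)]
            / [1 - sum_{j=1..k-1} phi_{k-1,j} rho(j)],
  phi_{k,j} = phi_{k-1,j} - phi_{kk} phi_{k-1,k-j},  j = 1..k-1.
Step k = 1:
  phi_11 = rho(1) = -0.0486.
Step k = 2:
  phi_22 = [rho(2) - phi_11 rho(1)] / [1 - phi_11 rho(1)] = [0.1418 - (-0.0486)(-0.0486)] / [1 - (-0.0486)(-0.0486)]
         = 0.13943804 / 0.99763804 = 0.139768.
  Update: phi_21 = phi_11 - phi_22 phi_11 = -0.0486 - (0.139768)(-0.0486) = -0.041807.
Step k = 3:
  phi_33 = [rho(3) - phi_21 rho(2) - phi_22 rho(1)] / [1 - phi_21 rho(1) - phi_22 rho(2)]
    numerator   = -0.312 - (-0.041807)(0.1418) - (0.139768)(-0.0486) = -0.299279
    denominator = 1 - (-0.041807)(-0.0486) - (0.139768)(0.1418) = 0.97814904
  phi_33 = -0.299279 / 0.97814904 = -0.306.
Therefore phi_{33} = -0.3060.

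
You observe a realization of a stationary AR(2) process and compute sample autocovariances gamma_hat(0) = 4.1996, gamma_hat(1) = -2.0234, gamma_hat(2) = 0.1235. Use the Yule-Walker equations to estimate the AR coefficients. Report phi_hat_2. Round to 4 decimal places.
\hat\phi_{2} = -0.2640

The Yule-Walker equations for an AR(p) process read, in matrix form,
  Gamma_p phi = r_p,   with   (Gamma_p)_{ij} = gamma(|i - j|),
                       (r_p)_i = gamma(i),   i,j = 1..p.
Substitute the sample gammas (Toeplitz matrix and right-hand side of size 2):
  Gamma_p = [[4.1996, -2.0234], [-2.0234, 4.1996]]
  r_p     = [-2.0234, 0.1235]
Written out:
  4.1996 phi_1 - 2.0234 phi_2 = -2.0234
  -2.0234 phi_1 + 4.1996 phi_2 = 0.1235
Solve by Cramer's rule:
  det = gamma(0)^2 - gamma(1)^2 = (4.1996)^2 - (-2.0234)^2 = 17.63664016 - 4.09414756 = 13.5424926
  phi_hat_1 = [gamma(1) gamma(0) - gamma(1) gamma(2)] / det = [(-2.0234)(4.1996) - (-2.0234)(0.1235)] / 13.5424926 = -8.24758074 / 13.5424926 = -0.609
  phi_hat_2 = [gamma(0) gamma(2) - gamma(1)^2] / det = [(4.1996)(0.1235) - (-2.0234)^2] / 13.5424926 = -3.57549696 / 13.5424926 = -0.264
So phi_hat = [-0.6090, -0.2640].
Therefore phi_hat_2 = -0.2640.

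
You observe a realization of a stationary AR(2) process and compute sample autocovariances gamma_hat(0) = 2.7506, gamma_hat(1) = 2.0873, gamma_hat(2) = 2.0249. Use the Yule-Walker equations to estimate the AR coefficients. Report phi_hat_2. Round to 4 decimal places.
\hat\phi_{2} = 0.3780

The Yule-Walker equations for an AR(p) process read, in matrix form,
  Gamma_p phi = r_p,   with   (Gamma_p)_{ij} = gamma(|i - j|),
                       (r_p)_i = gamma(i),   i,j = 1..p.
Substitute the sample gammas (Toeplitz matrix and right-hand side of size 2):
  Gamma_p = [[2.7506, 2.0873], [2.0873, 2.7506]]
  r_p     = [2.0873, 2.0249]
Written out:
  2.7506 phi_1 + 2.0873 phi_2 = 2.0873
  2.0873 phi_1 + 2.7506 phi_2 = 2.0249
Solve by Cramer's rule:
  det = gamma(0)^2 - gamma(1)^2 = (2.7506)^2 - (2.0873)^2 = 7.56580036 - 4.35682129 = 3.20897907
  phi_hat_1 = [gamma(1) gamma(0) - gamma(1) gamma(2)] / det = [(2.0873)(2.7506) - (2.0873)(2.0249)] / 3.20897907 = 1.51475361 / 3.20897907 = 0.472
  phi_hat_2 = [gamma(0) gamma(2) - gamma(1)^2] / det = [(2.7506)(2.0249) - (2.0873)^2] / 3.20897907 = 1.21286865 / 3.20897907 = 0.378
So phi_hat = [0.4720, 0.3780].
Therefore phi_hat_2 = 0.3780.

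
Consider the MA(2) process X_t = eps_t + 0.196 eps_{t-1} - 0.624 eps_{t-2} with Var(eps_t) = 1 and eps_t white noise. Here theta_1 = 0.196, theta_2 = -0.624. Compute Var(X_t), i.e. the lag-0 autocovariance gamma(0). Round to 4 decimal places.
\gamma(0) = 1.4278

For an MA(q) process X_t = eps_t + sum_i theta_i eps_{t-i} with
Var(eps_t) = sigma^2, the variance is
  gamma(0) = sigma^2 * (1 + sum_i theta_i^2).
  sum_i theta_i^2 = (0.196)^2 + (-0.624)^2 = 0.038416 + 0.389376 = 0.427792.
  gamma(0) = 1 * (1 + 0.427792) = 1 * 1.427792 = 1.427792, which rounds to 1.4278.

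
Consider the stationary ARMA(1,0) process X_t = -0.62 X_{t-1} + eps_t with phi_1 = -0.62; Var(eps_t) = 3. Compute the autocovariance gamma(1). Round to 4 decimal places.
\gamma(1) = -3.0214

Multiply the model equation by X_{t-k} and take expectations. With theta_0 = psi_0 = 1 and psi_j the MA(infinity) weights, this gives
  gamma(k) - sum_i phi_i gamma(k-i) = c_k,
  c_k = sigma^2 * sum_{j=k..q} theta_j psi_{j-k}   (c_k = 0 for k > q),
using gamma(-m) = gamma(m).
Pure AR (q = 0): c_0 = sigma^2 = 3, c_k = 0 for k >= 1.
Equations for k = 0 and k = 1 (AR order 1):
  gamma(0) = phi_1 gamma(1) + c_0
  gamma(1) = phi_1 gamma(0) + c_1
Substituting the second into the first: gamma(0) (1 - phi_1^2) = c_0 + phi_1 c_1, so
  gamma(0) = c_0 / (1 - phi_1^2) = 3 / (1 - (-0.62)^2) = 3 / 0.6156 = 4.873294.
  gamma(1) = phi_1 gamma(0) = (-0.62)(4.873294) = -3.021442.
Therefore gamma(1) = -3.0214 (to 4 decimal places).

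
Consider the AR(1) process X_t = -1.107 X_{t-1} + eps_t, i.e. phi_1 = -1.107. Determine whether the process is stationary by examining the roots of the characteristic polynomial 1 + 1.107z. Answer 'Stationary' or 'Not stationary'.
\text{Not stationary}

The AR(p) characteristic polynomial is P(z) = 1 + 1.107z.
Stationarity requires all roots to lie outside the unit circle, i.e. |z| > 1 for every root.
This is linear in z: 1 + (1.107) z = 0  =>  z = -1/(1.107) = -0.903342,  |z| = 0.903342.
Moduli of all roots: 0.9033.
All moduli strictly greater than 1? No.
Verdict: Not stationary.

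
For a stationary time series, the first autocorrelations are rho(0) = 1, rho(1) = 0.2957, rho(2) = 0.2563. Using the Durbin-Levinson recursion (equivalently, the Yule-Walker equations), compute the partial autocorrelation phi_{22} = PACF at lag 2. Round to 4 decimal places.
\phi_{22} = 0.1850

The PACF at lag k is phi_{kk}, the last component of the solution
to the Yule-Walker system G_k phi = r_k where
  (G_k)_{ij} = rho(|i - j|), (r_k)_i = rho(i), i,j = 1..k.
Equivalently, Durbin-Levinson gives phi_{kk} iteratively:
  phi_{11} = rho(1)
  phi_{kk} = [rho(k) - sum_{j=1..k-1} phi_{k-1,j} rho(k-j)]
            / [1 - sum_{j=1..k-1} phi_{k-1,j} rho(j)],
  phi_{k,j} = phi_{k-1,j} - phi_{kk} phi_{k-1,k-j},  j = 1..k-1.
Step k = 1:
  phi_11 = rho(1) = 0.2957.
Step k = 2:
  phi_22 = [rho(2) - phi_11 rho(1)] / [1 - phi_11 rho(1)] = [0.2563 - (0.2957)(0.2957)] / [1 - (0.2957)(0.2957)]
         = 0.16886151 / 0.91256151 = 0.185.
Therefore phi_{22} = 0.1850.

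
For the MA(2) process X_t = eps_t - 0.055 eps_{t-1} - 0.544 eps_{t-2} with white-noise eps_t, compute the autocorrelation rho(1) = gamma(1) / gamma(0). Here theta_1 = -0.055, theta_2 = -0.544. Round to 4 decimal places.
\rho(1) = -0.0193

For an MA(q) process with theta_0 = 1, the autocovariance is
  gamma(k) = sigma^2 * sum_{i=0..q-k} theta_i * theta_{i+k},
and rho(k) = gamma(k) / gamma(0). Sigma^2 cancels.
  numerator   = (1)*(-0.055) + (-0.055)*(-0.544) = -0.02508.
  denominator = (1)^2 + (-0.055)^2 + (-0.544)^2 = 1.298961.
  rho(1) = -0.02508 / 1.298961 = -0.0193.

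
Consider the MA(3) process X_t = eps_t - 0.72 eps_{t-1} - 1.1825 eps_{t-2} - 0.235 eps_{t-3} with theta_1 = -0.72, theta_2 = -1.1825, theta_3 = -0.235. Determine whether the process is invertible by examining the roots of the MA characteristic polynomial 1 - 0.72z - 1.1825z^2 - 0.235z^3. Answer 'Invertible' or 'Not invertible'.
\text{Not invertible}

The MA(q) characteristic polynomial is P(z) = 1 - 0.72z - 1.1825z^2 - 0.235z^3.
Invertibility requires all roots to lie outside the unit circle, i.e. |z| > 1 for every root.
Degree 3: look for a simple real root z0 first, then factor out (1 - z/z0) and solve the remaining quadratic.
Testing z0 = -4: P(-4) = 1 + (-0.72)(-4) + (-1.1825)(-4)^2 + (-0.235)(-4)^3
  = 1 + (2.88) + (-18.92) + (15.04) = 0.  So z_0 = -4 is a root, |z_0| = 4.
Divide out the factor (1 + 0.25 z) = (1 - z/z0) (since 1/z0 = -0.25):
  P(z) = (1 + 0.25 z)(1 + (-0.97) z + (-0.94) z^2)
  [check: z-coef -0.97 - (-0.25) = -0.72; z^2-coef -0.94 - (-0.25)(-0.97) = -1.1825; z^3-coef -(-0.25)(-0.94) = -0.235.]
Remaining roots from the quadratic factor 1 + (-0.97) z + (-0.94) z^2:
  Set 1 + (-0.97) z + (-0.94) z^2 = 0, i.e. a z^2 + b z + c = 0 with a = -0.94, b = -0.97, c = 1.
  Discriminant D = b^2 - 4ac = (-0.97)^2 - 4*(-0.94)*1 = 0.9409 - (-3.76) = 4.7009.
  D >= 0, so the roots are real: z = (-b +/- sqrt(D)) / (2a) = (0.97 +/- 2.168156) / (-1.88).
    z_1 = (0.97 + 2.168156) / (-1.88) = -1.6692,   |z_1| = 1.6692.
    z_2 = (0.97 - 2.168156) / (-1.88) = 0.6373,   |z_2| = 0.6373.
Moduli of all roots: 4.0000, 1.6692, 0.6373.
All moduli strictly greater than 1? No.
Verdict: Not invertible.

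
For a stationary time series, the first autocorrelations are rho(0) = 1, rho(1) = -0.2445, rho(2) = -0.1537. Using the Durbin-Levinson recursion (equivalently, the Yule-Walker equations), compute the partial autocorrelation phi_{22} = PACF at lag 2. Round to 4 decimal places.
\phi_{22} = -0.2271

The PACF at lag k is phi_{kk}, the last component of the solution
to the Yule-Walker system G_k phi = r_k where
  (G_k)_{ij} = rho(|i - j|), (r_k)_i = rho(i), i,j = 1..k.
Equivalently, Durbin-Levinson gives phi_{kk} iteratively:
  phi_{11} = rho(1)
  phi_{kk} = [rho(k) - sum_{j=1..k-1} phi_{k-1,j} rho(k-j)]
            / [1 - sum_{j=1..k-1} phi_{k-1,j} rho(j)],
  phi_{k,j} = phi_{k-1,j} - phi_{kk} phi_{k-1,k-j},  j = 1..k-1.
Step k = 1:
  phi_11 = rho(1) = -0.2445.
Step k = 2:
  phi_22 = [rho(2) - phi_11 rho(1)] / [1 - phi_11 rho(1)] = [-0.1537 - (-0.2445)(-0.2445)] / [1 - (-0.2445)(-0.2445)]
         = -0.21348025 / 0.94021975 = -0.2271.
Therefore phi_{22} = -0.2271.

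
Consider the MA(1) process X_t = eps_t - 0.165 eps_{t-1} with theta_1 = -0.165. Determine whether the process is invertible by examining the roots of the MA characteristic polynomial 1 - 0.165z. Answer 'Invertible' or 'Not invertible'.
\text{Invertible}

The MA(q) characteristic polynomial is P(z) = 1 - 0.165z.
Invertibility requires all roots to lie outside the unit circle, i.e. |z| > 1 for every root.
This is linear in z: 1 + (-0.165) z = 0  =>  z = -1/(-0.165) = 6.060606,  |z| = 6.060606.
Moduli of all roots: 6.0606.
All moduli strictly greater than 1? Yes.
Verdict: Invertible.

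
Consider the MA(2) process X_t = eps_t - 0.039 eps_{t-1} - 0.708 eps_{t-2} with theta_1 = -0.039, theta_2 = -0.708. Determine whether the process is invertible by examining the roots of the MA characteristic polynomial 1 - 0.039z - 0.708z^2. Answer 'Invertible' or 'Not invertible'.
\text{Invertible}

The MA(q) characteristic polynomial is P(z) = 1 - 0.039z - 0.708z^2.
Invertibility requires all roots to lie outside the unit circle, i.e. |z| > 1 for every root.
Set 1 + (-0.039) z + (-0.708) z^2 = 0, i.e. a z^2 + b z + c = 0 with a = -0.708, b = -0.039, c = 1.
Discriminant D = b^2 - 4ac = (-0.039)^2 - 4*(-0.708)*1 = 0.001521 - (-2.832) = 2.833521.
D >= 0, so the roots are real: z = (-b +/- sqrt(D)) / (2a) = (0.039 +/- 1.683307) / (-1.416).
  z_1 = (0.039 + 1.683307) / (-1.416) = -1.2163,   |z_1| = 1.2163.
  z_2 = (0.039 - 1.683307) / (-1.416) = 1.1612,   |z_2| = 1.1612.
Moduli of all roots: 1.2163, 1.1612.
All moduli strictly greater than 1? Yes.
Verdict: Invertible.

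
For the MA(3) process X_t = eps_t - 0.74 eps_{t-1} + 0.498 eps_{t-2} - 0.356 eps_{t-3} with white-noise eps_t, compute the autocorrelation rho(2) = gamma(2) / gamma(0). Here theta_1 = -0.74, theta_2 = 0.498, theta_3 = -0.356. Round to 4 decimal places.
\rho(2) = 0.3961

For an MA(q) process with theta_0 = 1, the autocovariance is
  gamma(k) = sigma^2 * sum_{i=0..q-k} theta_i * theta_{i+k},
and rho(k) = gamma(k) / gamma(0). Sigma^2 cancels.
  numerator   = (1)*(0.498) + (-0.74)*(-0.356) = 0.76144.
  denominator = (1)^2 + (-0.74)^2 + (0.498)^2 + (-0.356)^2 = 1.92234.
  rho(2) = 0.76144 / 1.92234 = 0.3961.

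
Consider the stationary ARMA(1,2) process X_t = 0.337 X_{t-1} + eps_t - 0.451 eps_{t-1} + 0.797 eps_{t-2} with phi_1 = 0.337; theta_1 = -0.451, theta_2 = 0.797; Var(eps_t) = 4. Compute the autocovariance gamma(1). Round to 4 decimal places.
\gamma(1) = 0.0732

Multiply the model equation by X_{t-k} and take expectations. With theta_0 = psi_0 = 1 and psi_j the MA(infinity) weights, this gives
  gamma(k) - sum_i phi_i gamma(k-i) = c_k,
  c_k = sigma^2 * sum_{j=k..q} theta_j psi_{j-k}   (c_k = 0 for k > q),
using gamma(-m) = gamma(m).
psi-weights needed (psi_j = theta_j + sum_i phi_i psi_{j-i}):
  psi_1 = theta_1 + phi_1 = -0.451 + (0.337) = -0.114
  psi_2 = theta_2 + phi_1 psi_1 = 0.797 + (0.337)(-0.114) = 0.758582
Right-hand sides:
  c_0 = sigma^2 (1 + theta_1 psi_1 + theta_2 psi_2) = 4 * (1 + (-0.451)(-0.114) + (0.797)(0.758582)) = 4 * 1.656004 = 6.624015
  c_1 = sigma^2 (theta_1 + theta_2 psi_1) = 4 * (-0.451 + (0.797)(-0.114)) = -2.167432
  c_2 = sigma^2 theta_2 = 4 * (0.797) = 3.188
Equations for k = 0 and k = 1 (AR order 1):
  gamma(0) = phi_1 gamma(1) + c_0
  gamma(1) = phi_1 gamma(0) + c_1
Substituting the second into the first: gamma(0) (1 - phi_1^2) = c_0 + phi_1 c_1, so
  gamma(0) = (c_0 + phi_1 c_1) / (1 - phi_1^2) = (6.624015 + (0.337)(-2.167432)) / (1 - (0.337)^2) = 5.893591 / 0.886431 = 6.648674.
  gamma(1) = phi_1 gamma(0) + c_1 = (0.337)(6.648674) + (-2.167432) = 0.073171.
Therefore gamma(1) = 0.0732 (to 4 decimal places).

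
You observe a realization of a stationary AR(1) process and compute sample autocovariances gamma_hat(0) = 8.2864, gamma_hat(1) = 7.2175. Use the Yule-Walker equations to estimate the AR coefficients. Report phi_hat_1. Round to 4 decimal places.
\hat\phi_{1} = 0.8710

The Yule-Walker equations for an AR(p) process read, in matrix form,
  Gamma_p phi = r_p,   with   (Gamma_p)_{ij} = gamma(|i - j|),
                       (r_p)_i = gamma(i),   i,j = 1..p.
Substitute the sample gammas (Toeplitz matrix and right-hand side of size 1):
  Gamma_p = [[8.2864]]
  r_p     = [7.2175]
With p = 1 this is the single equation gamma(0) phi_1 = gamma(1):
  phi_hat_1 = gamma(1) / gamma(0) = 7.2175 / 8.2864 = 0.8710.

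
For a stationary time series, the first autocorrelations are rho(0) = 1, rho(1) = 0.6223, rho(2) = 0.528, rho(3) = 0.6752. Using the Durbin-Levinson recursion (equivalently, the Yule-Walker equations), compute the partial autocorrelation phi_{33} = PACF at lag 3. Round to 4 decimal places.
\phi_{33} = 0.4810

The PACF at lag k is phi_{kk}, the last component of the solution
to the Yule-Walker system G_k phi = r_k where
  (G_k)_{ij} = rho(|i - j|), (r_k)_i = rho(i), i,j = 1..k.
Equivalently, Durbin-Levinson gives phi_{kk} iteratively:
  phi_{11} = rho(1)
  phi_{kk} = [rho(k) - sum_{j=1..k-1} phi_{k-1,j} rho(k-j)]
            / [1 - sum_{j=1..k-1} phi_{k-1,j} rho(j)],
  phi_{k,j} = phi_{k-1,j} - phi_{kk} phi_{k-1,k-j},  j = 1..k-1.
Step k = 1:
  phi_11 = rho(1) = 0.6223.
Step k = 2:
  phi_22 = [rho(2) - phi_11 rho(1)] / [1 - phi_11 rho(1)] = [0.528 - (0.6223)(0.6223)] / [1 - (0.6223)(0.6223)]
         = 0.14074271 / 0.61274271 = 0.229693.
  Update: phi_21 = phi_11 - phi_22 phi_11 = 0.6223 - (0.229693)(0.6223) = 0.479362.
Step k = 3:
  phi_33 = [rho(3) - phi_21 rho(2) - phi_22 rho(1)] / [1 - phi_21 rho(1) - phi_22 rho(2)]
    numerator   = 0.6752 - (0.479362)(0.528) - (0.229693)(0.6223) = 0.27915889
    denominator = 1 - (0.479362)(0.6223) - (0.229693)(0.528) = 0.5804151
  phi_33 = 0.27915889 / 0.5804151 = 0.481.
Therefore phi_{33} = 0.4810.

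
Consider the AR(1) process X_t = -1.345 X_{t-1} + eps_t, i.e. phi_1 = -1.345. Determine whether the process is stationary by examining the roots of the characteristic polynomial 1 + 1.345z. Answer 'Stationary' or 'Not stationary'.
\text{Not stationary}

The AR(p) characteristic polynomial is P(z) = 1 + 1.345z.
Stationarity requires all roots to lie outside the unit circle, i.e. |z| > 1 for every root.
This is linear in z: 1 + (1.345) z = 0  =>  z = -1/(1.345) = -0.743494,  |z| = 0.743494.
Moduli of all roots: 0.7435.
All moduli strictly greater than 1? No.
Verdict: Not stationary.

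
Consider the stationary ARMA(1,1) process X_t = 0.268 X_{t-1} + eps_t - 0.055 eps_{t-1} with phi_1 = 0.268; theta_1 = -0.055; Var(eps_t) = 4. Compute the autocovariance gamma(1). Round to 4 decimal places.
\gamma(1) = 0.9044

Multiply the model equation by X_{t-k} and take expectations. With theta_0 = psi_0 = 1 and psi_j the MA(infinity) weights, this gives
  gamma(k) - sum_i phi_i gamma(k-i) = c_k,
  c_k = sigma^2 * sum_{j=k..q} theta_j psi_{j-k}   (c_k = 0 for k > q),
using gamma(-m) = gamma(m).
psi-weights needed (psi_j = theta_j + sum_i phi_i psi_{j-i}):
  psi_1 = theta_1 + phi_1 = -0.055 + (0.268) = 0.213
Right-hand sides:
  c_0 = sigma^2 (1 + theta_1 psi_1) = 4 * (1 + (-0.055)(0.213)) = 4 * 0.988285 = 3.95314
  c_1 = sigma^2 theta_1 = 4 * (-0.055) = -0.22
  c_2 = 0
Equations for k = 0 and k = 1 (AR order 1):
  gamma(0) = phi_1 gamma(1) + c_0
  gamma(1) = phi_1 gamma(0) + c_1
Substituting the second into the first: gamma(0) (1 - phi_1^2) = c_0 + phi_1 c_1, so
  gamma(0) = (c_0 + phi_1 c_1) / (1 - phi_1^2) = (3.95314 + (0.268)(-0.22)) / (1 - (0.268)^2) = 3.89418 / 0.928176 = 4.195519.
  gamma(1) = phi_1 gamma(0) + c_1 = (0.268)(4.195519) + (-0.22) = 0.904399.
Therefore gamma(1) = 0.9044 (to 4 decimal places).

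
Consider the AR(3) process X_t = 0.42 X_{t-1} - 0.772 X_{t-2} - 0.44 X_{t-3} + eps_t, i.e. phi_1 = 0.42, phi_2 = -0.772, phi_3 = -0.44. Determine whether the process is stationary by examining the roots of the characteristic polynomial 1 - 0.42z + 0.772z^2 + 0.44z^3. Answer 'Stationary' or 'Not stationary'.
\text{Not stationary}

The AR(p) characteristic polynomial is P(z) = 1 - 0.42z + 0.772z^2 + 0.44z^3.
Stationarity requires all roots to lie outside the unit circle, i.e. |z| > 1 for every root.
Degree 3: look for a simple real root z0 first, then factor out (1 - z/z0) and solve the remaining quadratic.
Testing z0 = -2.5: P(-2.5) = 1 + (-0.42)(-2.5) + (0.772)(-2.5)^2 + (0.44)(-2.5)^3
  = 1 + (1.05) + (4.825) + (-6.875) = 0.  So z_0 = -2.5 is a root, |z_0| = 2.5.
Divide out the factor (1 + 0.4 z) = (1 - z/z0) (since 1/z0 = -0.4):
  P(z) = (1 + 0.4 z)(1 + (-0.82) z + (1.1) z^2)
  [check: z-coef -0.82 - (-0.4) = -0.42; z^2-coef 1.1 - (-0.4)(-0.82) = 0.772; z^3-coef -(-0.4)(1.1) = 0.44.]
Remaining roots from the quadratic factor 1 + (-0.82) z + (1.1) z^2:
  Set 1 + (-0.82) z + (1.1) z^2 = 0, i.e. a z^2 + b z + c = 0 with a = 1.1, b = -0.82, c = 1.
  Discriminant D = b^2 - 4ac = (-0.82)^2 - 4*(1.1)*1 = 0.6724 - (4.4) = -3.7276.
  D < 0, so the roots are the complex-conjugate pair z = (-b +/- i sqrt(-D)) / (2a) = 0.3727 +/- 0.8776i.
  For a conjugate pair |z|^2 = z * conj(z) = (product of roots) = c/a = 1/(1.1) = 0.909091, so |z| = sqrt(0.909091) = 0.9535 for both roots.
Moduli of all roots: 2.5000, 0.9535, 0.9535.
All moduli strictly greater than 1? No.
Verdict: Not stationary.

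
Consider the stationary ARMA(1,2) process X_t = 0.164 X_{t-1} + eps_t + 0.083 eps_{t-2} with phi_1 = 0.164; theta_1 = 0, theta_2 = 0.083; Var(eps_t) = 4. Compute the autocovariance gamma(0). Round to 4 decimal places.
\gamma(0) = 4.1572

Multiply the model equation by X_{t-k} and take expectations. With theta_0 = psi_0 = 1 and psi_j the MA(infinity) weights, this gives
  gamma(k) - sum_i phi_i gamma(k-i) = c_k,
  c_k = sigma^2 * sum_{j=k..q} theta_j psi_{j-k}   (c_k = 0 for k > q),
using gamma(-m) = gamma(m).
psi-weights needed (psi_j = theta_j + sum_i phi_i psi_{j-i}):
  psi_1 = theta_1 + phi_1 = 0 + (0.164) = 0.164
  psi_2 = theta_2 + phi_1 psi_1 = 0.083 + (0.164)(0.164) = 0.109896
Right-hand sides:
  c_0 = sigma^2 (1 + theta_1 psi_1 + theta_2 psi_2) = 4 * (1 + (0)(0.164) + (0.083)(0.109896)) = 4 * 1.009121 = 4.036485
  c_1 = sigma^2 (theta_1 + theta_2 psi_1) = 4 * (0 + (0.083)(0.164)) = 0.054448
  c_2 = sigma^2 theta_2 = 4 * (0.083) = 0.332
Equations for k = 0 and k = 1 (AR order 1):
  gamma(0) = phi_1 gamma(1) + c_0
  gamma(1) = phi_1 gamma(0) + c_1
Substituting the second into the first: gamma(0) (1 - phi_1^2) = c_0 + phi_1 c_1, so
  gamma(0) = (c_0 + phi_1 c_1) / (1 - phi_1^2) = (4.036485 + (0.164)(0.054448)) / (1 - (0.164)^2) = 4.045415 / 0.973104 = 4.157228.
Therefore gamma(0) = 4.1572 (to 4 decimal places).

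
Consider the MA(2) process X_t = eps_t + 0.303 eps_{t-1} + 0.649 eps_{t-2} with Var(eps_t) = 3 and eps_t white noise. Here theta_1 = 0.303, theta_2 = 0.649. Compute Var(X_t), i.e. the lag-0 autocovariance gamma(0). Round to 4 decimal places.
\gamma(0) = 4.5390

For an MA(q) process X_t = eps_t + sum_i theta_i eps_{t-i} with
Var(eps_t) = sigma^2, the variance is
  gamma(0) = sigma^2 * (1 + sum_i theta_i^2).
  sum_i theta_i^2 = (0.303)^2 + (0.649)^2 = 0.091809 + 0.421201 = 0.51301.
  gamma(0) = 3 * (1 + 0.51301) = 3 * 1.51301 = 4.53903, which rounds to 4.5390.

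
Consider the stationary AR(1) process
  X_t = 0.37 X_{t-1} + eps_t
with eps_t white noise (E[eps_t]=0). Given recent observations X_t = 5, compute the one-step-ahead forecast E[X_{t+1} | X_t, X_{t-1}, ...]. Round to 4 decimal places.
E[X_{t+1} \mid \mathcal F_t] = 1.8500

For an AR(p) model X_t = c + sum_i phi_i X_{t-i} + eps_t, the
one-step-ahead conditional mean is
  E[X_{t+1} | X_t, ...] = c + sum_i phi_i X_{t+1-i}.
Substitute known values:
  E[X_{t+1} | ...] = (0.37) * (5)
                   = 1.8500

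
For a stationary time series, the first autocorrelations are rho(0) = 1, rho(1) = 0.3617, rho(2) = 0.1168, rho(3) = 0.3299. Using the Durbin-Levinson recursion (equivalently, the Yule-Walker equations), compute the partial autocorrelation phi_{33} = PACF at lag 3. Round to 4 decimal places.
\phi_{33} = 0.3370

The PACF at lag k is phi_{kk}, the last component of the solution
to the Yule-Walker system G_k phi = r_k where
  (G_k)_{ij} = rho(|i - j|), (r_k)_i = rho(i), i,j = 1..k.
Equivalently, Durbin-Levinson gives phi_{kk} iteratively:
  phi_{11} = rho(1)
  phi_{kk} = [rho(k) - sum_{j=1..k-1} phi_{k-1,j} rho(k-j)]
            / [1 - sum_{j=1..k-1} phi_{k-1,j} rho(j)],
  phi_{k,j} = phi_{k-1,j} - phi_{kk} phi_{k-1,k-j},  j = 1..k-1.
Step k = 1:
  phi_11 = rho(1) = 0.3617.
Step k = 2:
  phi_22 = [rho(2) - phi_11 rho(1)] / [1 - phi_11 rho(1)] = [0.1168 - (0.3617)(0.3617)] / [1 - (0.3617)(0.3617)]
         = -0.01402689 / 0.86917311 = -0.016138.
  Update: phi_21 = phi_11 - phi_22 phi_11 = 0.3617 - (-0.016138)(0.3617) = 0.367537.
Step k = 3:
  phi_33 = [rho(3) - phi_21 rho(2) - phi_22 rho(1)] / [1 - phi_21 rho(1) - phi_22 rho(2)]
    numerator   = 0.3299 - (0.367537)(0.1168) - (-0.016138)(0.3617) = 0.29280884
    denominator = 1 - (0.367537)(0.3617) - (-0.016138)(0.1168) = 0.86894674
  phi_33 = 0.29280884 / 0.86894674 = 0.337.
Therefore phi_{33} = 0.3370.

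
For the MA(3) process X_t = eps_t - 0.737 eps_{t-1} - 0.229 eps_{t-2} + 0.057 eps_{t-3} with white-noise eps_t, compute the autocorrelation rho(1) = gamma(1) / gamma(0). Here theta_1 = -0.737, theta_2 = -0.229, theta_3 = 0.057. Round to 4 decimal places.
\rho(1) = -0.3636

For an MA(q) process with theta_0 = 1, the autocovariance is
  gamma(k) = sigma^2 * sum_{i=0..q-k} theta_i * theta_{i+k},
and rho(k) = gamma(k) / gamma(0). Sigma^2 cancels.
  numerator   = (1)*(-0.737) + (-0.737)*(-0.229) + (-0.229)*(0.057) = -0.58128.
  denominator = (1)^2 + (-0.737)^2 + (-0.229)^2 + (0.057)^2 = 1.598859.
  rho(1) = -0.58128 / 1.598859 = -0.3636.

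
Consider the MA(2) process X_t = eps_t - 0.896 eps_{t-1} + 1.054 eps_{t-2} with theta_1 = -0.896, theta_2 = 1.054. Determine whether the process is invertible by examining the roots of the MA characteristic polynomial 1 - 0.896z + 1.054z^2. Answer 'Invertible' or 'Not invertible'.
\text{Not invertible}

The MA(q) characteristic polynomial is P(z) = 1 - 0.896z + 1.054z^2.
Invertibility requires all roots to lie outside the unit circle, i.e. |z| > 1 for every root.
Set 1 + (-0.896) z + (1.054) z^2 = 0, i.e. a z^2 + b z + c = 0 with a = 1.054, b = -0.896, c = 1.
Discriminant D = b^2 - 4ac = (-0.896)^2 - 4*(1.054)*1 = 0.802816 - (4.216) = -3.413184.
D < 0, so the roots are the complex-conjugate pair z = (-b +/- i sqrt(-D)) / (2a) = 0.425 +/- 0.8764i.
For a conjugate pair |z|^2 = z * conj(z) = (product of roots) = c/a = 1/(1.054) = 0.948767, so |z| = sqrt(0.948767) = 0.974 for both roots.
Moduli of all roots: 0.9740, 0.9740.
All moduli strictly greater than 1? No.
Verdict: Not invertible.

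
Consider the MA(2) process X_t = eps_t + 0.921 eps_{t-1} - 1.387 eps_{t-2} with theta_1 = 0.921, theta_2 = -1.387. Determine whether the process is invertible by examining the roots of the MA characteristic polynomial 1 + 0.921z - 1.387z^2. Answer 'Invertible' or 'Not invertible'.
\text{Not invertible}

The MA(q) characteristic polynomial is P(z) = 1 + 0.921z - 1.387z^2.
Invertibility requires all roots to lie outside the unit circle, i.e. |z| > 1 for every root.
Set 1 + (0.921) z + (-1.387) z^2 = 0, i.e. a z^2 + b z + c = 0 with a = -1.387, b = 0.921, c = 1.
Discriminant D = b^2 - 4ac = (0.921)^2 - 4*(-1.387)*1 = 0.848241 - (-5.548) = 6.396241.
D >= 0, so the roots are real: z = (-b +/- sqrt(D)) / (2a) = (-0.921 +/- 2.529079) / (-2.774).
  z_1 = (-0.921 + 2.529079) / (-2.774) = -0.5797,   |z_1| = 0.5797.
  z_2 = (-0.921 - 2.529079) / (-2.774) = 1.2437,   |z_2| = 1.2437.
Moduli of all roots: 0.5797, 1.2437.
All moduli strictly greater than 1? No.
Verdict: Not invertible.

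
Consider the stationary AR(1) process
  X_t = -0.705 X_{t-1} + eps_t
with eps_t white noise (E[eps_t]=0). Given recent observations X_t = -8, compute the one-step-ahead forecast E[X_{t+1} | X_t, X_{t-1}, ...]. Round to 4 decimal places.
E[X_{t+1} \mid \mathcal F_t] = 5.6400

For an AR(p) model X_t = c + sum_i phi_i X_{t-i} + eps_t, the
one-step-ahead conditional mean is
  E[X_{t+1} | X_t, ...] = c + sum_i phi_i X_{t+1-i}.
Substitute known values:
  E[X_{t+1} | ...] = (-0.705) * (-8)
                   = 5.6400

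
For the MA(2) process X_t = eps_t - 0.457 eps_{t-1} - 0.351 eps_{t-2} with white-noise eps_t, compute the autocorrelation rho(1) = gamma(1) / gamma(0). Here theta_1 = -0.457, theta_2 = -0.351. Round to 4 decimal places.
\rho(1) = -0.2227

For an MA(q) process with theta_0 = 1, the autocovariance is
  gamma(k) = sigma^2 * sum_{i=0..q-k} theta_i * theta_{i+k},
and rho(k) = gamma(k) / gamma(0). Sigma^2 cancels.
  numerator   = (1)*(-0.457) + (-0.457)*(-0.351) = -0.296593.
  denominator = (1)^2 + (-0.457)^2 + (-0.351)^2 = 1.33205.
  rho(1) = -0.296593 / 1.33205 = -0.2227.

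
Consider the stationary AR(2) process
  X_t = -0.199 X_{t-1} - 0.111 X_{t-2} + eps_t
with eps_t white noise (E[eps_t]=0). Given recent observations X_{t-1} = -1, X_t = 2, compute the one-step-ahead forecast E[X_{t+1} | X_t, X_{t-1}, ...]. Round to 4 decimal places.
E[X_{t+1} \mid \mathcal F_t] = -0.2870

For an AR(p) model X_t = c + sum_i phi_i X_{t-i} + eps_t, the
one-step-ahead conditional mean is
  E[X_{t+1} | X_t, ...] = c + sum_i phi_i X_{t+1-i}.
Substitute known values:
  E[X_{t+1} | ...] = (-0.199) * (2) + (-0.111) * (-1)
                   = -0.2870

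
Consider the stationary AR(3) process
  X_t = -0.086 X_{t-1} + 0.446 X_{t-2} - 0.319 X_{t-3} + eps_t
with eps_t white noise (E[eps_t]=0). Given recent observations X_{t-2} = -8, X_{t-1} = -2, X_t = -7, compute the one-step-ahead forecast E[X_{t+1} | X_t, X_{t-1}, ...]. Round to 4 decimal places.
E[X_{t+1} \mid \mathcal F_t] = 2.2620

For an AR(p) model X_t = c + sum_i phi_i X_{t-i} + eps_t, the
one-step-ahead conditional mean is
  E[X_{t+1} | X_t, ...] = c + sum_i phi_i X_{t+1-i}.
Substitute known values:
  E[X_{t+1} | ...] = (-0.086) * (-7) + (0.446) * (-2) + (-0.319) * (-8)
                   = 2.2620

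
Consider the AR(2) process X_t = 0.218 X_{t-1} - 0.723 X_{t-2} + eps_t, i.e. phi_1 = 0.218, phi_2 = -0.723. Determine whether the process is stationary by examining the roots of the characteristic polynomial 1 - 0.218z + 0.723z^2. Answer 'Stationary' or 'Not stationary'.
\text{Stationary}

The AR(p) characteristic polynomial is P(z) = 1 - 0.218z + 0.723z^2.
Stationarity requires all roots to lie outside the unit circle, i.e. |z| > 1 for every root.
Set 1 + (-0.218) z + (0.723) z^2 = 0, i.e. a z^2 + b z + c = 0 with a = 0.723, b = -0.218, c = 1.
Discriminant D = b^2 - 4ac = (-0.218)^2 - 4*(0.723)*1 = 0.047524 - (2.892) = -2.844476.
D < 0, so the roots are the complex-conjugate pair z = (-b +/- i sqrt(-D)) / (2a) = 0.1508 +/- 1.1664i.
For a conjugate pair |z|^2 = z * conj(z) = (product of roots) = c/a = 1/(0.723) = 1.383126, so |z| = sqrt(1.383126) = 1.1761 for both roots.
Moduli of all roots: 1.1761, 1.1761.
All moduli strictly greater than 1? Yes.
Verdict: Stationary.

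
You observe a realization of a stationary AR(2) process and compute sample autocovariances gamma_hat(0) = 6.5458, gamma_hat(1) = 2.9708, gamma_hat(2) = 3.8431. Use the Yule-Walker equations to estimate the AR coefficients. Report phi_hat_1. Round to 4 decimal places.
\hat\phi_{1} = 0.2360

The Yule-Walker equations for an AR(p) process read, in matrix form,
  Gamma_p phi = r_p,   with   (Gamma_p)_{ij} = gamma(|i - j|),
                       (r_p)_i = gamma(i),   i,j = 1..p.
Substitute the sample gammas (Toeplitz matrix and right-hand side of size 2):
  Gamma_p = [[6.5458, 2.9708], [2.9708, 6.5458]]
  r_p     = [2.9708, 3.8431]
Written out:
  6.5458 phi_1 + 2.9708 phi_2 = 2.9708
  2.9708 phi_1 + 6.5458 phi_2 = 3.8431
Solve by Cramer's rule:
  det = gamma(0)^2 - gamma(1)^2 = (6.5458)^2 - (2.9708)^2 = 42.84749764 - 8.82565264 = 34.021845
  phi_hat_1 = [gamma(1) gamma(0) - gamma(1) gamma(2)] / det = [(2.9708)(6.5458) - (2.9708)(3.8431)] / 34.021845 = 8.02918116 / 34.021845 = 0.236
  phi_hat_2 = [gamma(0) gamma(2) - gamma(1)^2] / det = [(6.5458)(3.8431) - (2.9708)^2] / 34.021845 = 16.33051134 / 34.021845 = 0.48
So phi_hat = [0.2360, 0.4800].
Therefore phi_hat_1 = 0.2360.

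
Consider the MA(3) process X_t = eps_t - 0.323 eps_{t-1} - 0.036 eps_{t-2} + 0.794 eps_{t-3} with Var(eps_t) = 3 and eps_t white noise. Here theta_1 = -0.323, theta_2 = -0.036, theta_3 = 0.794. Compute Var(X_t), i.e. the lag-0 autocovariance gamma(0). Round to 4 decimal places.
\gamma(0) = 5.2082

For an MA(q) process X_t = eps_t + sum_i theta_i eps_{t-i} with
Var(eps_t) = sigma^2, the variance is
  gamma(0) = sigma^2 * (1 + sum_i theta_i^2).
  sum_i theta_i^2 = (-0.323)^2 + (-0.036)^2 + (0.794)^2 = 0.104329 + 0.001296 + 0.630436 = 0.736061.
  gamma(0) = 3 * (1 + 0.736061) = 3 * 1.736061 = 5.208183, which rounds to 5.2082.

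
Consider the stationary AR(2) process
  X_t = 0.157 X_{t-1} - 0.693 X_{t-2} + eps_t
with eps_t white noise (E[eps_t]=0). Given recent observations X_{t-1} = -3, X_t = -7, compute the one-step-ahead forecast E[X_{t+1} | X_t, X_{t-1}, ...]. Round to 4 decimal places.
E[X_{t+1} \mid \mathcal F_t] = 0.9800

For an AR(p) model X_t = c + sum_i phi_i X_{t-i} + eps_t, the
one-step-ahead conditional mean is
  E[X_{t+1} | X_t, ...] = c + sum_i phi_i X_{t+1-i}.
Substitute known values:
  E[X_{t+1} | ...] = (0.157) * (-7) + (-0.693) * (-3)
                   = 0.9800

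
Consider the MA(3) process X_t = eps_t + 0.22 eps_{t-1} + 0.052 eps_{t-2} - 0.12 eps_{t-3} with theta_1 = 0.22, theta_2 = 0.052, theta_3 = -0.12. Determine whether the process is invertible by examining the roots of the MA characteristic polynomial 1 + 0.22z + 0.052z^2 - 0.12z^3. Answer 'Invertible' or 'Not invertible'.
\text{Invertible}

The MA(q) characteristic polynomial is P(z) = 1 + 0.22z + 0.052z^2 - 0.12z^3.
Invertibility requires all roots to lie outside the unit circle, i.e. |z| > 1 for every root.
Degree 3: look for a simple real root z0 first, then factor out (1 - z/z0) and solve the remaining quadratic.
Testing z0 = 2.5: P(2.5) = 1 + (0.22)(2.5) + (0.052)(2.5)^2 + (-0.12)(2.5)^3
  = 1 + (0.55) + (0.325) + (-1.875) = 0.  So z_0 = 2.5 is a root, |z_0| = 2.5.
Divide out the factor (1 - 0.4 z) = (1 - z/z0) (since 1/z0 = 0.4):
  P(z) = (1 - 0.4 z)(1 + (0.62) z + (0.3) z^2)
  [check: z-coef 0.62 - (0.4) = 0.22; z^2-coef 0.3 - (0.4)(0.62) = 0.052; z^3-coef -(0.4)(0.3) = -0.12.]
Remaining roots from the quadratic factor 1 + (0.62) z + (0.3) z^2:
  Set 1 + (0.62) z + (0.3) z^2 = 0, i.e. a z^2 + b z + c = 0 with a = 0.3, b = 0.62, c = 1.
  Discriminant D = b^2 - 4ac = (0.62)^2 - 4*(0.3)*1 = 0.3844 - (1.2) = -0.8156.
  D < 0, so the roots are the complex-conjugate pair z = (-b +/- i sqrt(-D)) / (2a) = -1.0333 +/- 1.5052i.
  For a conjugate pair |z|^2 = z * conj(z) = (product of roots) = c/a = 1/(0.3) = 3.333333, so |z| = sqrt(3.333333) = 1.8257 for both roots.
Moduli of all roots: 2.5000, 1.8257, 1.8257.
All moduli strictly greater than 1? Yes.
Verdict: Invertible.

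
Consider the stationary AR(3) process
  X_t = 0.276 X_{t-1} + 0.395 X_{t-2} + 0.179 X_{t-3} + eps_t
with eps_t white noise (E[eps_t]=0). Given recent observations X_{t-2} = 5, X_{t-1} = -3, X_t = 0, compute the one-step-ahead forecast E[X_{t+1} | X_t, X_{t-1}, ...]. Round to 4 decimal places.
E[X_{t+1} \mid \mathcal F_t] = -0.2900

For an AR(p) model X_t = c + sum_i phi_i X_{t-i} + eps_t, the
one-step-ahead conditional mean is
  E[X_{t+1} | X_t, ...] = c + sum_i phi_i X_{t+1-i}.
Substitute known values:
  E[X_{t+1} | ...] = (0.276) * (0) + (0.395) * (-3) + (0.179) * (5)
                   = -0.2900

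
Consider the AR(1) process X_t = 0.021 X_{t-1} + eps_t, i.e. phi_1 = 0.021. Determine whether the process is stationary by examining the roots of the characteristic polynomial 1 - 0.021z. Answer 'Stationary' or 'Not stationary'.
\text{Stationary}

The AR(p) characteristic polynomial is P(z) = 1 - 0.021z.
Stationarity requires all roots to lie outside the unit circle, i.e. |z| > 1 for every root.
This is linear in z: 1 + (-0.021) z = 0  =>  z = -1/(-0.021) = 47.619048,  |z| = 47.619048.
Moduli of all roots: 47.6190.
All moduli strictly greater than 1? Yes.
Verdict: Stationary.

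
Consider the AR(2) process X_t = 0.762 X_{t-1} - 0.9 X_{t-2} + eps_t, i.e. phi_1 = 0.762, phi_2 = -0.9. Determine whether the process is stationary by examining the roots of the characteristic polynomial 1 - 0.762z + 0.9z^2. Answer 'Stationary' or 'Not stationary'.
\text{Stationary}

The AR(p) characteristic polynomial is P(z) = 1 - 0.762z + 0.9z^2.
Stationarity requires all roots to lie outside the unit circle, i.e. |z| > 1 for every root.
Set 1 + (-0.762) z + (0.9) z^2 = 0, i.e. a z^2 + b z + c = 0 with a = 0.9, b = -0.762, c = 1.
Discriminant D = b^2 - 4ac = (-0.762)^2 - 4*(0.9)*1 = 0.580644 - (3.6) = -3.019356.
D < 0, so the roots are the complex-conjugate pair z = (-b +/- i sqrt(-D)) / (2a) = 0.4233 +/- 0.9653i.
For a conjugate pair |z|^2 = z * conj(z) = (product of roots) = c/a = 1/(0.9) = 1.111111, so |z| = sqrt(1.111111) = 1.0541 for both roots.
Moduli of all roots: 1.0541, 1.0541.
All moduli strictly greater than 1? Yes.
Verdict: Stationary.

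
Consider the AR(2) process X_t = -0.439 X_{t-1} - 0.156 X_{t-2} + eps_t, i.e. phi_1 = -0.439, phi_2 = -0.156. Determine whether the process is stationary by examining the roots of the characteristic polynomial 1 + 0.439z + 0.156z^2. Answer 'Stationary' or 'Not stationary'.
\text{Stationary}

The AR(p) characteristic polynomial is P(z) = 1 + 0.439z + 0.156z^2.
Stationarity requires all roots to lie outside the unit circle, i.e. |z| > 1 for every root.
Set 1 + (0.439) z + (0.156) z^2 = 0, i.e. a z^2 + b z + c = 0 with a = 0.156, b = 0.439, c = 1.
Discriminant D = b^2 - 4ac = (0.439)^2 - 4*(0.156)*1 = 0.192721 - (0.624) = -0.431279.
D < 0, so the roots are the complex-conjugate pair z = (-b +/- i sqrt(-D)) / (2a) = -1.4071 +/- 2.1049i.
For a conjugate pair |z|^2 = z * conj(z) = (product of roots) = c/a = 1/(0.156) = 6.410256, so |z| = sqrt(6.410256) = 2.5318 for both roots.
Moduli of all roots: 2.5318, 2.5318.
All moduli strictly greater than 1? Yes.
Verdict: Stationary.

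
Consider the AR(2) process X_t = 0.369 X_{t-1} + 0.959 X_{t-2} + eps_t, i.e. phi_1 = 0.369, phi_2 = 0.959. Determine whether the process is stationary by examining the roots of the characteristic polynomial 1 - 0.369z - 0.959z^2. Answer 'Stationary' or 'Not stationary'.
\text{Not stationary}

The AR(p) characteristic polynomial is P(z) = 1 - 0.369z - 0.959z^2.
Stationarity requires all roots to lie outside the unit circle, i.e. |z| > 1 for every root.
Set 1 + (-0.369) z + (-0.959) z^2 = 0, i.e. a z^2 + b z + c = 0 with a = -0.959, b = -0.369, c = 1.
Discriminant D = b^2 - 4ac = (-0.369)^2 - 4*(-0.959)*1 = 0.136161 - (-3.836) = 3.972161.
D >= 0, so the roots are real: z = (-b +/- sqrt(D)) / (2a) = (0.369 +/- 1.993028) / (-1.918).
  z_1 = (0.369 + 1.993028) / (-1.918) = -1.2315,   |z_1| = 1.2315.
  z_2 = (0.369 - 1.993028) / (-1.918) = 0.8467,   |z_2| = 0.8467.
Moduli of all roots: 1.2315, 0.8467.
All moduli strictly greater than 1? No.
Verdict: Not stationary.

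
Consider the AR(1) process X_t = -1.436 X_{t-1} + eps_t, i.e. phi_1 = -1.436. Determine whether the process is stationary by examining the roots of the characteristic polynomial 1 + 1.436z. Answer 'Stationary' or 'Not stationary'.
\text{Not stationary}

The AR(p) characteristic polynomial is P(z) = 1 + 1.436z.
Stationarity requires all roots to lie outside the unit circle, i.e. |z| > 1 for every root.
This is linear in z: 1 + (1.436) z = 0  =>  z = -1/(1.436) = -0.696379,  |z| = 0.696379.
Moduli of all roots: 0.6964.
All moduli strictly greater than 1? No.
Verdict: Not stationary.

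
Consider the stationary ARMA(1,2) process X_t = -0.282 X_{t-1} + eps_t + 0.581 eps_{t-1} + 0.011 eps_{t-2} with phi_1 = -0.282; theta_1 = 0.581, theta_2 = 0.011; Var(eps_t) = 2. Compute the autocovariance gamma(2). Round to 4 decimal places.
\gamma(2) = -0.1333

Multiply the model equation by X_{t-k} and take expectations. With theta_0 = psi_0 = 1 and psi_j the MA(infinity) weights, this gives
  gamma(k) - sum_i phi_i gamma(k-i) = c_k,
  c_k = sigma^2 * sum_{j=k..q} theta_j psi_{j-k}   (c_k = 0 for k > q),
using gamma(-m) = gamma(m).
psi-weights needed (psi_j = theta_j + sum_i phi_i psi_{j-i}):
  psi_1 = theta_1 + phi_1 = 0.581 + (-0.282) = 0.299
  psi_2 = theta_2 + phi_1 psi_1 = 0.011 + (-0.282)(0.299) = -0.073318
Right-hand sides:
  c_0 = sigma^2 (1 + theta_1 psi_1 + theta_2 psi_2) = 2 * (1 + (0.581)(0.299) + (0.011)(-0.073318)) = 2 * 1.172913 = 2.345825
  c_1 = sigma^2 (theta_1 + theta_2 psi_1) = 2 * (0.581 + (0.011)(0.299)) = 1.168578
  c_2 = sigma^2 theta_2 = 2 * (0.011) = 0.022
Equations for k = 0 and k = 1 (AR order 1):
  gamma(0) = phi_1 gamma(1) + c_0
  gamma(1) = phi_1 gamma(0) + c_1
Substituting the second into the first: gamma(0) (1 - phi_1^2) = c_0 + phi_1 c_1, so
  gamma(0) = (c_0 + phi_1 c_1) / (1 - phi_1^2) = (2.345825 + (-0.282)(1.168578)) / (1 - (-0.282)^2) = 2.016286 / 0.920476 = 2.190482.
  gamma(1) = phi_1 gamma(0) + c_1 = (-0.282)(2.190482) + (1.168578) = 0.550862.
For k = 2: gamma(2) = phi_1 gamma(1) + c_2
  = (-0.282)(0.550862) + (0.022) = -0.133343.
Therefore gamma(2) = -0.1333 (to 4 decimal places).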